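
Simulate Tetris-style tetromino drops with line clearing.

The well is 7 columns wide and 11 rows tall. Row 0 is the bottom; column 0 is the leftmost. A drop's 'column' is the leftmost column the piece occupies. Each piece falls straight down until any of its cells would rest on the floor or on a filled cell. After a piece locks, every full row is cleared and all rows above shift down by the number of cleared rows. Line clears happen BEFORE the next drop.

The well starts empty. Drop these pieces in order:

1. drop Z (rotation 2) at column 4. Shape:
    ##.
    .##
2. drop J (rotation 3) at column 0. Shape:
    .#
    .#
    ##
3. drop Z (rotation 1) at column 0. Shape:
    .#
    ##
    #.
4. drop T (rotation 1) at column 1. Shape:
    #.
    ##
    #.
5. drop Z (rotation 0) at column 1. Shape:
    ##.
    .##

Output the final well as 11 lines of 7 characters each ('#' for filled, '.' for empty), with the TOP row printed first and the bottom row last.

Drop 1: Z rot2 at col 4 lands with bottom-row=0; cleared 0 line(s) (total 0); column heights now [0 0 0 0 2 2 1], max=2
Drop 2: J rot3 at col 0 lands with bottom-row=0; cleared 0 line(s) (total 0); column heights now [1 3 0 0 2 2 1], max=3
Drop 3: Z rot1 at col 0 lands with bottom-row=2; cleared 0 line(s) (total 0); column heights now [4 5 0 0 2 2 1], max=5
Drop 4: T rot1 at col 1 lands with bottom-row=5; cleared 0 line(s) (total 0); column heights now [4 8 7 0 2 2 1], max=8
Drop 5: Z rot0 at col 1 lands with bottom-row=7; cleared 0 line(s) (total 0); column heights now [4 9 9 8 2 2 1], max=9

Answer: .......
.......
.##....
.###...
.##....
.#.....
.#.....
##.....
##.....
.#..##.
##...##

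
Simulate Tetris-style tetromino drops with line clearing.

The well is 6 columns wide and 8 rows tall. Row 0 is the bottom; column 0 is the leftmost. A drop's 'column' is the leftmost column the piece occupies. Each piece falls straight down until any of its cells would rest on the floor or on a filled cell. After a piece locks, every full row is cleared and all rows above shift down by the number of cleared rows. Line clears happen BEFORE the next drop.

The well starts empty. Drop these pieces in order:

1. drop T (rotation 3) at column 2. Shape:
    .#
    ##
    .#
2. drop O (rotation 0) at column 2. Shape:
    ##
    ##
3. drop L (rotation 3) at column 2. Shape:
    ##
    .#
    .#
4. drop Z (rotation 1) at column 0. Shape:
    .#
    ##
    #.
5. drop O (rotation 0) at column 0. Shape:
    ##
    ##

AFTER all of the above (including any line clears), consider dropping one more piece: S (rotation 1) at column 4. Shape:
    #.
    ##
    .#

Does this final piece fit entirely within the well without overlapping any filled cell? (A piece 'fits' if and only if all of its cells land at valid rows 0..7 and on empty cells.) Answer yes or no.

Drop 1: T rot3 at col 2 lands with bottom-row=0; cleared 0 line(s) (total 0); column heights now [0 0 2 3 0 0], max=3
Drop 2: O rot0 at col 2 lands with bottom-row=3; cleared 0 line(s) (total 0); column heights now [0 0 5 5 0 0], max=5
Drop 3: L rot3 at col 2 lands with bottom-row=5; cleared 0 line(s) (total 0); column heights now [0 0 8 8 0 0], max=8
Drop 4: Z rot1 at col 0 lands with bottom-row=0; cleared 0 line(s) (total 0); column heights now [2 3 8 8 0 0], max=8
Drop 5: O rot0 at col 0 lands with bottom-row=3; cleared 0 line(s) (total 0); column heights now [5 5 8 8 0 0], max=8
Test piece S rot1 at col 4 (width 2): heights before test = [5 5 8 8 0 0]; fits = True

Answer: yes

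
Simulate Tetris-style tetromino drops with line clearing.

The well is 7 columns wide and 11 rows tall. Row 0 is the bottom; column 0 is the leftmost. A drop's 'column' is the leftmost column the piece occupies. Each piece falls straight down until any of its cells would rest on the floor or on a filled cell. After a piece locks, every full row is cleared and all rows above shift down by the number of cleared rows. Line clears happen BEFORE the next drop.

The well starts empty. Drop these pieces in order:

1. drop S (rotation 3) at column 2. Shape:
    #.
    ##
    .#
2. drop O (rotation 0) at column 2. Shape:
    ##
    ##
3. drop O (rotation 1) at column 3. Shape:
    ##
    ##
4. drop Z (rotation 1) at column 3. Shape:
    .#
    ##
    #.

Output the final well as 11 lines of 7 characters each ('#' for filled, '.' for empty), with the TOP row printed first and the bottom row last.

Drop 1: S rot3 at col 2 lands with bottom-row=0; cleared 0 line(s) (total 0); column heights now [0 0 3 2 0 0 0], max=3
Drop 2: O rot0 at col 2 lands with bottom-row=3; cleared 0 line(s) (total 0); column heights now [0 0 5 5 0 0 0], max=5
Drop 3: O rot1 at col 3 lands with bottom-row=5; cleared 0 line(s) (total 0); column heights now [0 0 5 7 7 0 0], max=7
Drop 4: Z rot1 at col 3 lands with bottom-row=7; cleared 0 line(s) (total 0); column heights now [0 0 5 9 10 0 0], max=10

Answer: .......
....#..
...##..
...#...
...##..
...##..
..##...
..##...
..#....
..##...
...#...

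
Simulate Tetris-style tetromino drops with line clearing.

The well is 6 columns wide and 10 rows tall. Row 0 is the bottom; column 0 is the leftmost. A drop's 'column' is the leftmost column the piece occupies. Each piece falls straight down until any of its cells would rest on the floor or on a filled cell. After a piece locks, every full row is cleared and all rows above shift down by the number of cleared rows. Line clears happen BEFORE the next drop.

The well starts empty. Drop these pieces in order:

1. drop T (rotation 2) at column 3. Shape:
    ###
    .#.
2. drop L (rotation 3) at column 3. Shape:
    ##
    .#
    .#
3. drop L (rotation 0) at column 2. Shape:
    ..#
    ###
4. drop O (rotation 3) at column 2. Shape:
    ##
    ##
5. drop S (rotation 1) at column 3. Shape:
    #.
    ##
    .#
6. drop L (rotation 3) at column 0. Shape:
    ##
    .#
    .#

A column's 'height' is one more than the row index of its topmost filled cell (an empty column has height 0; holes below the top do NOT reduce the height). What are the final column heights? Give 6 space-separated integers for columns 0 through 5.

Answer: 3 3 8 10 9 2

Derivation:
Drop 1: T rot2 at col 3 lands with bottom-row=0; cleared 0 line(s) (total 0); column heights now [0 0 0 2 2 2], max=2
Drop 2: L rot3 at col 3 lands with bottom-row=2; cleared 0 line(s) (total 0); column heights now [0 0 0 5 5 2], max=5
Drop 3: L rot0 at col 2 lands with bottom-row=5; cleared 0 line(s) (total 0); column heights now [0 0 6 6 7 2], max=7
Drop 4: O rot3 at col 2 lands with bottom-row=6; cleared 0 line(s) (total 0); column heights now [0 0 8 8 7 2], max=8
Drop 5: S rot1 at col 3 lands with bottom-row=7; cleared 0 line(s) (total 0); column heights now [0 0 8 10 9 2], max=10
Drop 6: L rot3 at col 0 lands with bottom-row=0; cleared 0 line(s) (total 0); column heights now [3 3 8 10 9 2], max=10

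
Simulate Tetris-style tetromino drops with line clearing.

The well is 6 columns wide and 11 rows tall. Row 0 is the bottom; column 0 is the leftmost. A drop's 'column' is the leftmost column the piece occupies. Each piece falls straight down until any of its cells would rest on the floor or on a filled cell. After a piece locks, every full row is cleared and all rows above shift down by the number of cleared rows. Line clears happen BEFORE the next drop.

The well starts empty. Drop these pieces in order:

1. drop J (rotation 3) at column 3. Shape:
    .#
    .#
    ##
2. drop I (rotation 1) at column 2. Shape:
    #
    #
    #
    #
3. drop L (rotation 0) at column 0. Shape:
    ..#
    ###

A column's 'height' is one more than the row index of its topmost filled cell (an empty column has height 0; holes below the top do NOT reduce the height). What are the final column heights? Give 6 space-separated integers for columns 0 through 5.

Answer: 5 5 6 1 3 0

Derivation:
Drop 1: J rot3 at col 3 lands with bottom-row=0; cleared 0 line(s) (total 0); column heights now [0 0 0 1 3 0], max=3
Drop 2: I rot1 at col 2 lands with bottom-row=0; cleared 0 line(s) (total 0); column heights now [0 0 4 1 3 0], max=4
Drop 3: L rot0 at col 0 lands with bottom-row=4; cleared 0 line(s) (total 0); column heights now [5 5 6 1 3 0], max=6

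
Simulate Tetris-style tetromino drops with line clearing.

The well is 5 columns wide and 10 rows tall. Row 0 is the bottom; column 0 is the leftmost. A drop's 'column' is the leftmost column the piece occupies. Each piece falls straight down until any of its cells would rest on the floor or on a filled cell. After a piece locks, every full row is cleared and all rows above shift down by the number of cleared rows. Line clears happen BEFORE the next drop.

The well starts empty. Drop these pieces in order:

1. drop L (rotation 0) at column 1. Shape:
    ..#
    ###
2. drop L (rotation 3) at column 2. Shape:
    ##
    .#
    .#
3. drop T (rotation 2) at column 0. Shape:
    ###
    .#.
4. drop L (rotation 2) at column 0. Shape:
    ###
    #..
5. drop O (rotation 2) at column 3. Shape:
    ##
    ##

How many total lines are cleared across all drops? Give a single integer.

Answer: 1

Derivation:
Drop 1: L rot0 at col 1 lands with bottom-row=0; cleared 0 line(s) (total 0); column heights now [0 1 1 2 0], max=2
Drop 2: L rot3 at col 2 lands with bottom-row=2; cleared 0 line(s) (total 0); column heights now [0 1 5 5 0], max=5
Drop 3: T rot2 at col 0 lands with bottom-row=4; cleared 0 line(s) (total 0); column heights now [6 6 6 5 0], max=6
Drop 4: L rot2 at col 0 lands with bottom-row=6; cleared 0 line(s) (total 0); column heights now [8 8 8 5 0], max=8
Drop 5: O rot2 at col 3 lands with bottom-row=5; cleared 1 line(s) (total 1); column heights now [7 7 7 6 6], max=7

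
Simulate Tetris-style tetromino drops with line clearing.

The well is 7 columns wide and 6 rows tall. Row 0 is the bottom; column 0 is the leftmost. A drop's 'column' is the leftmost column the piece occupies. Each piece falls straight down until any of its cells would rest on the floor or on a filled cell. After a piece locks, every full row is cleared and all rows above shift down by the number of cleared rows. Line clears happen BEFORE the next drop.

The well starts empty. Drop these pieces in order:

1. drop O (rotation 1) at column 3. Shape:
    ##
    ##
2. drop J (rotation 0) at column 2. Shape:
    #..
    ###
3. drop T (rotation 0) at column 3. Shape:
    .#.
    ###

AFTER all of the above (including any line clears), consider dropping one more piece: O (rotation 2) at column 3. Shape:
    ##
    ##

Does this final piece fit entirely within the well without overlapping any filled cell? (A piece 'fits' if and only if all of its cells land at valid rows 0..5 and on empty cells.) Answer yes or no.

Answer: no

Derivation:
Drop 1: O rot1 at col 3 lands with bottom-row=0; cleared 0 line(s) (total 0); column heights now [0 0 0 2 2 0 0], max=2
Drop 2: J rot0 at col 2 lands with bottom-row=2; cleared 0 line(s) (total 0); column heights now [0 0 4 3 3 0 0], max=4
Drop 3: T rot0 at col 3 lands with bottom-row=3; cleared 0 line(s) (total 0); column heights now [0 0 4 4 5 4 0], max=5
Test piece O rot2 at col 3 (width 2): heights before test = [0 0 4 4 5 4 0]; fits = False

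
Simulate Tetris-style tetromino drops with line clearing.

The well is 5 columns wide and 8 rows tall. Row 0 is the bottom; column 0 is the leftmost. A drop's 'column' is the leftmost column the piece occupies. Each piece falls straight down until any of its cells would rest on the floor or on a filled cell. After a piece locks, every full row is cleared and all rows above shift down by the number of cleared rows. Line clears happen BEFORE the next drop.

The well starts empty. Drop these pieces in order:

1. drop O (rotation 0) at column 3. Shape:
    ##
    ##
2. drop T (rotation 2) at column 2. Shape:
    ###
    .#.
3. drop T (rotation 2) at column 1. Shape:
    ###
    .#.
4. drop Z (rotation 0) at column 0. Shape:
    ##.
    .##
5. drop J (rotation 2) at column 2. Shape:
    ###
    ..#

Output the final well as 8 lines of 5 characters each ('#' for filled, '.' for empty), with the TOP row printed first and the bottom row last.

Drop 1: O rot0 at col 3 lands with bottom-row=0; cleared 0 line(s) (total 0); column heights now [0 0 0 2 2], max=2
Drop 2: T rot2 at col 2 lands with bottom-row=2; cleared 0 line(s) (total 0); column heights now [0 0 4 4 4], max=4
Drop 3: T rot2 at col 1 lands with bottom-row=4; cleared 0 line(s) (total 0); column heights now [0 6 6 6 4], max=6
Drop 4: Z rot0 at col 0 lands with bottom-row=6; cleared 0 line(s) (total 0); column heights now [8 8 7 6 4], max=8
Drop 5: J rot2 at col 2 lands with bottom-row=6; cleared 1 line(s) (total 1); column heights now [0 7 7 6 7], max=7

Answer: .....
.##.#
.###.
..#..
..###
...#.
...##
...##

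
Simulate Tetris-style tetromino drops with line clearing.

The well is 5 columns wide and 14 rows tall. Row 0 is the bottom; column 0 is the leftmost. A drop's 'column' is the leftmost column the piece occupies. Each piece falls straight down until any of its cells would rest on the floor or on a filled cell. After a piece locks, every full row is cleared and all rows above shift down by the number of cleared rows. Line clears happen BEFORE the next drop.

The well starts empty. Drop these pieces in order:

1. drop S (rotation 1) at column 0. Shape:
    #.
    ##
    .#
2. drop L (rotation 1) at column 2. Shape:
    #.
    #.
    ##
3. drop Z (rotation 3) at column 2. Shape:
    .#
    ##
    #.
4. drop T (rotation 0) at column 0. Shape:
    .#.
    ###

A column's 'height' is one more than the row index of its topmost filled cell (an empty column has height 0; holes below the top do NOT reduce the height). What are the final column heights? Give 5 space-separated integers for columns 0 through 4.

Answer: 6 7 6 6 0

Derivation:
Drop 1: S rot1 at col 0 lands with bottom-row=0; cleared 0 line(s) (total 0); column heights now [3 2 0 0 0], max=3
Drop 2: L rot1 at col 2 lands with bottom-row=0; cleared 0 line(s) (total 0); column heights now [3 2 3 1 0], max=3
Drop 3: Z rot3 at col 2 lands with bottom-row=3; cleared 0 line(s) (total 0); column heights now [3 2 5 6 0], max=6
Drop 4: T rot0 at col 0 lands with bottom-row=5; cleared 0 line(s) (total 0); column heights now [6 7 6 6 0], max=7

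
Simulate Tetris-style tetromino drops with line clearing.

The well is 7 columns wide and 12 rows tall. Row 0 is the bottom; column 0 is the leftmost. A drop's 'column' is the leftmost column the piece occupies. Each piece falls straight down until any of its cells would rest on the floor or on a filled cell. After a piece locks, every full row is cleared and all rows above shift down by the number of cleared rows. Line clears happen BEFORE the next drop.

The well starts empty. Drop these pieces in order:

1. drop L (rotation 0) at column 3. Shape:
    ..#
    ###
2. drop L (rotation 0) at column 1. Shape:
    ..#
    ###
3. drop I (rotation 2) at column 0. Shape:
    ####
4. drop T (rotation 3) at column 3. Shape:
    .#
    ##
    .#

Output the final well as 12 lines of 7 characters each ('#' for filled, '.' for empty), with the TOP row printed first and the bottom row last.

Drop 1: L rot0 at col 3 lands with bottom-row=0; cleared 0 line(s) (total 0); column heights now [0 0 0 1 1 2 0], max=2
Drop 2: L rot0 at col 1 lands with bottom-row=1; cleared 0 line(s) (total 0); column heights now [0 2 2 3 1 2 0], max=3
Drop 3: I rot2 at col 0 lands with bottom-row=3; cleared 0 line(s) (total 0); column heights now [4 4 4 4 1 2 0], max=4
Drop 4: T rot3 at col 3 lands with bottom-row=3; cleared 0 line(s) (total 0); column heights now [4 4 4 5 6 2 0], max=6

Answer: .......
.......
.......
.......
.......
.......
....#..
...##..
#####..
...#...
.###.#.
...###.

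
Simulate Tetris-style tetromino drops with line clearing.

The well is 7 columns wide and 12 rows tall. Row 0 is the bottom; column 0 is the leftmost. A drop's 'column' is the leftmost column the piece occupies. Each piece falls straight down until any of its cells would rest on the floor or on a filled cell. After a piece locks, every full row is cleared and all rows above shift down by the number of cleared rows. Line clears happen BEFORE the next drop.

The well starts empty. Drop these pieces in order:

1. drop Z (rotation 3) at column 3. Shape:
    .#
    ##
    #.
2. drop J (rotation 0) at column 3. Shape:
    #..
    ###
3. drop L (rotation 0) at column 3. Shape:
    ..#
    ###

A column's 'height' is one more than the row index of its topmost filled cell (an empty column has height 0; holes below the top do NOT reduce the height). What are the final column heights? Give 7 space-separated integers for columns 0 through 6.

Answer: 0 0 0 6 6 7 0

Derivation:
Drop 1: Z rot3 at col 3 lands with bottom-row=0; cleared 0 line(s) (total 0); column heights now [0 0 0 2 3 0 0], max=3
Drop 2: J rot0 at col 3 lands with bottom-row=3; cleared 0 line(s) (total 0); column heights now [0 0 0 5 4 4 0], max=5
Drop 3: L rot0 at col 3 lands with bottom-row=5; cleared 0 line(s) (total 0); column heights now [0 0 0 6 6 7 0], max=7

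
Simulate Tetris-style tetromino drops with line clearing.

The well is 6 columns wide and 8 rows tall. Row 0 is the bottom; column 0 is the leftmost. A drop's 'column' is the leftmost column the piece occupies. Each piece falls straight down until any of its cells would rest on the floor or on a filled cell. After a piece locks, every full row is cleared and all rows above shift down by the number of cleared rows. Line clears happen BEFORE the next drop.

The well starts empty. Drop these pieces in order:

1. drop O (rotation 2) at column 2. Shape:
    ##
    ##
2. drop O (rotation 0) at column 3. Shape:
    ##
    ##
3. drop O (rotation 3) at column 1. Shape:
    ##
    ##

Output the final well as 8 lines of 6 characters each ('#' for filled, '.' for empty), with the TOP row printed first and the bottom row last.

Drop 1: O rot2 at col 2 lands with bottom-row=0; cleared 0 line(s) (total 0); column heights now [0 0 2 2 0 0], max=2
Drop 2: O rot0 at col 3 lands with bottom-row=2; cleared 0 line(s) (total 0); column heights now [0 0 2 4 4 0], max=4
Drop 3: O rot3 at col 1 lands with bottom-row=2; cleared 0 line(s) (total 0); column heights now [0 4 4 4 4 0], max=4

Answer: ......
......
......
......
.####.
.####.
..##..
..##..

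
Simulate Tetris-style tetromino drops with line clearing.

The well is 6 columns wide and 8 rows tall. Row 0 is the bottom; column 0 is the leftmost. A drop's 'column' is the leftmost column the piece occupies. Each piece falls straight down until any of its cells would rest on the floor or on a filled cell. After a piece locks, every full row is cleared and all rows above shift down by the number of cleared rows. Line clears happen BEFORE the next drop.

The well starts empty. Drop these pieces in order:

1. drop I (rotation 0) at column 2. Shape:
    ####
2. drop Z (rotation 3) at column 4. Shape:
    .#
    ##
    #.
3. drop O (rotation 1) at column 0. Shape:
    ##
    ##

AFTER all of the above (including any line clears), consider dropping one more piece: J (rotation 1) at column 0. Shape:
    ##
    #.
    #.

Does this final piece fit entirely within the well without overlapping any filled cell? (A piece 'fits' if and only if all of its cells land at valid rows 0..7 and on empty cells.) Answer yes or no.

Answer: yes

Derivation:
Drop 1: I rot0 at col 2 lands with bottom-row=0; cleared 0 line(s) (total 0); column heights now [0 0 1 1 1 1], max=1
Drop 2: Z rot3 at col 4 lands with bottom-row=1; cleared 0 line(s) (total 0); column heights now [0 0 1 1 3 4], max=4
Drop 3: O rot1 at col 0 lands with bottom-row=0; cleared 1 line(s) (total 1); column heights now [1 1 0 0 2 3], max=3
Test piece J rot1 at col 0 (width 2): heights before test = [1 1 0 0 2 3]; fits = True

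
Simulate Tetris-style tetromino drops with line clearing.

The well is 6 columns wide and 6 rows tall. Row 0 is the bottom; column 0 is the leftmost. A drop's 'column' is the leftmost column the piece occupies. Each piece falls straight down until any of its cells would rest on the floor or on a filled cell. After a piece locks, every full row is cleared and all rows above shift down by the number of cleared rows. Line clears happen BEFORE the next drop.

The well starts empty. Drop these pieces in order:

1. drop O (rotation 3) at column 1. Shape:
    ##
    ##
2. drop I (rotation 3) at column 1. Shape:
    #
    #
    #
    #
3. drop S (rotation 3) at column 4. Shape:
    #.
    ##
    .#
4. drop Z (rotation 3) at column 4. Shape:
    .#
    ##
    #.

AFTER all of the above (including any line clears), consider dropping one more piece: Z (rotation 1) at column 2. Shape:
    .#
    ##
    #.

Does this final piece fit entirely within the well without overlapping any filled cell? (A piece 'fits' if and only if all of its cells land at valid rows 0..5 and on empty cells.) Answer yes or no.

Answer: yes

Derivation:
Drop 1: O rot3 at col 1 lands with bottom-row=0; cleared 0 line(s) (total 0); column heights now [0 2 2 0 0 0], max=2
Drop 2: I rot3 at col 1 lands with bottom-row=2; cleared 0 line(s) (total 0); column heights now [0 6 2 0 0 0], max=6
Drop 3: S rot3 at col 4 lands with bottom-row=0; cleared 0 line(s) (total 0); column heights now [0 6 2 0 3 2], max=6
Drop 4: Z rot3 at col 4 lands with bottom-row=3; cleared 0 line(s) (total 0); column heights now [0 6 2 0 5 6], max=6
Test piece Z rot1 at col 2 (width 2): heights before test = [0 6 2 0 5 6]; fits = True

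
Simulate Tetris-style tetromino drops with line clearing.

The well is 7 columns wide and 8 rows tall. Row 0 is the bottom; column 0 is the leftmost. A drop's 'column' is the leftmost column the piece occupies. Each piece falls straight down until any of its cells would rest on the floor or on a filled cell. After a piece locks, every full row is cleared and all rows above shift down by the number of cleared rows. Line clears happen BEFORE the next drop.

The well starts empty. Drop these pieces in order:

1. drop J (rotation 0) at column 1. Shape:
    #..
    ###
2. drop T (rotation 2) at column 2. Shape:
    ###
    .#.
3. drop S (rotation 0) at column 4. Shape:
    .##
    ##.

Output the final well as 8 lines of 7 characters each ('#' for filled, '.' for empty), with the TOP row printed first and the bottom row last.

Drop 1: J rot0 at col 1 lands with bottom-row=0; cleared 0 line(s) (total 0); column heights now [0 2 1 1 0 0 0], max=2
Drop 2: T rot2 at col 2 lands with bottom-row=1; cleared 0 line(s) (total 0); column heights now [0 2 3 3 3 0 0], max=3
Drop 3: S rot0 at col 4 lands with bottom-row=3; cleared 0 line(s) (total 0); column heights now [0 2 3 3 4 5 5], max=5

Answer: .......
.......
.......
.....##
....##.
..###..
.#.#...
.###...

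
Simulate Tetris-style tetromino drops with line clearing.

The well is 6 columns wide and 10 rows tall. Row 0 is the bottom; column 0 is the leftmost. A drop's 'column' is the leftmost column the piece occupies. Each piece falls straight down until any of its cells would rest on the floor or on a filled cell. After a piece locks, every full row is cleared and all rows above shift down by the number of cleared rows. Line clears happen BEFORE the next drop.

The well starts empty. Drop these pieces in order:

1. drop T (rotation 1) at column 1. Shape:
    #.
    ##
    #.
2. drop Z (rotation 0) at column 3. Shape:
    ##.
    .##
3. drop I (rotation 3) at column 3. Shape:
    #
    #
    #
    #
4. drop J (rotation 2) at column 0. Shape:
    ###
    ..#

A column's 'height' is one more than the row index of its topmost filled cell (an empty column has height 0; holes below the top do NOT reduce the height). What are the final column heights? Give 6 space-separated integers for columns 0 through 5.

Answer: 4 4 4 6 2 1

Derivation:
Drop 1: T rot1 at col 1 lands with bottom-row=0; cleared 0 line(s) (total 0); column heights now [0 3 2 0 0 0], max=3
Drop 2: Z rot0 at col 3 lands with bottom-row=0; cleared 0 line(s) (total 0); column heights now [0 3 2 2 2 1], max=3
Drop 3: I rot3 at col 3 lands with bottom-row=2; cleared 0 line(s) (total 0); column heights now [0 3 2 6 2 1], max=6
Drop 4: J rot2 at col 0 lands with bottom-row=2; cleared 0 line(s) (total 0); column heights now [4 4 4 6 2 1], max=6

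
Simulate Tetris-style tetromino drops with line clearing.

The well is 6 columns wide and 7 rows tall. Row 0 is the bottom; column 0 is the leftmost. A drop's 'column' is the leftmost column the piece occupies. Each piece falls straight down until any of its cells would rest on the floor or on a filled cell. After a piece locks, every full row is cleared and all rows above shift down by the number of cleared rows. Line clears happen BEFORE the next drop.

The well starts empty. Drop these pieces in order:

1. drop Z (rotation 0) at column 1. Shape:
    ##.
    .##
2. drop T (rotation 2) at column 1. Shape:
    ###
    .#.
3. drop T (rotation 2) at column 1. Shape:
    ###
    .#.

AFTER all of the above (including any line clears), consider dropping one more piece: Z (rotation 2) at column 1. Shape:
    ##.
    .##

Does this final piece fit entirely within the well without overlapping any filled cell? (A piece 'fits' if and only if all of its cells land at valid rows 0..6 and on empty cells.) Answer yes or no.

Answer: no

Derivation:
Drop 1: Z rot0 at col 1 lands with bottom-row=0; cleared 0 line(s) (total 0); column heights now [0 2 2 1 0 0], max=2
Drop 2: T rot2 at col 1 lands with bottom-row=2; cleared 0 line(s) (total 0); column heights now [0 4 4 4 0 0], max=4
Drop 3: T rot2 at col 1 lands with bottom-row=4; cleared 0 line(s) (total 0); column heights now [0 6 6 6 0 0], max=6
Test piece Z rot2 at col 1 (width 3): heights before test = [0 6 6 6 0 0]; fits = False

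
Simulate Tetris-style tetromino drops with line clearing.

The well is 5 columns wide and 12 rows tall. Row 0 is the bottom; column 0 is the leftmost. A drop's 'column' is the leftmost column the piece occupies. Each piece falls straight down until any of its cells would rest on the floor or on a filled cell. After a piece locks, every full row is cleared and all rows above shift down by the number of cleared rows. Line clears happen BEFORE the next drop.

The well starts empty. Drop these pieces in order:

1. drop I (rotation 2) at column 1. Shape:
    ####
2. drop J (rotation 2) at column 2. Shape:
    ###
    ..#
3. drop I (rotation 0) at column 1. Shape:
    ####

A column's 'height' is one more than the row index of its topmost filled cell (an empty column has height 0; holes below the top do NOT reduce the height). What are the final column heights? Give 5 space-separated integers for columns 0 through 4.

Drop 1: I rot2 at col 1 lands with bottom-row=0; cleared 0 line(s) (total 0); column heights now [0 1 1 1 1], max=1
Drop 2: J rot2 at col 2 lands with bottom-row=1; cleared 0 line(s) (total 0); column heights now [0 1 3 3 3], max=3
Drop 3: I rot0 at col 1 lands with bottom-row=3; cleared 0 line(s) (total 0); column heights now [0 4 4 4 4], max=4

Answer: 0 4 4 4 4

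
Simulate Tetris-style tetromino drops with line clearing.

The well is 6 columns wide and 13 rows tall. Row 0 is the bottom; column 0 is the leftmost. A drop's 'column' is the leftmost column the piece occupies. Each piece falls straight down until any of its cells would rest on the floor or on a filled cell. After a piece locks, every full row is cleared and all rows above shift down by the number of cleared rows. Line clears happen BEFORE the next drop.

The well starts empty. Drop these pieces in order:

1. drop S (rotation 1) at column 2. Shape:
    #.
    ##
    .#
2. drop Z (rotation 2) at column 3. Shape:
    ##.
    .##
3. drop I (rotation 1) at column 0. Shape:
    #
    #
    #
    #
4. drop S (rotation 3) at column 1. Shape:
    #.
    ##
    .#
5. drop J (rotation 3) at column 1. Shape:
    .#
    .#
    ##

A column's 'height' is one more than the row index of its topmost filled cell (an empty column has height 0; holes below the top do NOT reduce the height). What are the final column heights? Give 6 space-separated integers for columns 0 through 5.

Answer: 4 7 9 3 3 2

Derivation:
Drop 1: S rot1 at col 2 lands with bottom-row=0; cleared 0 line(s) (total 0); column heights now [0 0 3 2 0 0], max=3
Drop 2: Z rot2 at col 3 lands with bottom-row=1; cleared 0 line(s) (total 0); column heights now [0 0 3 3 3 2], max=3
Drop 3: I rot1 at col 0 lands with bottom-row=0; cleared 0 line(s) (total 0); column heights now [4 0 3 3 3 2], max=4
Drop 4: S rot3 at col 1 lands with bottom-row=3; cleared 0 line(s) (total 0); column heights now [4 6 5 3 3 2], max=6
Drop 5: J rot3 at col 1 lands with bottom-row=6; cleared 0 line(s) (total 0); column heights now [4 7 9 3 3 2], max=9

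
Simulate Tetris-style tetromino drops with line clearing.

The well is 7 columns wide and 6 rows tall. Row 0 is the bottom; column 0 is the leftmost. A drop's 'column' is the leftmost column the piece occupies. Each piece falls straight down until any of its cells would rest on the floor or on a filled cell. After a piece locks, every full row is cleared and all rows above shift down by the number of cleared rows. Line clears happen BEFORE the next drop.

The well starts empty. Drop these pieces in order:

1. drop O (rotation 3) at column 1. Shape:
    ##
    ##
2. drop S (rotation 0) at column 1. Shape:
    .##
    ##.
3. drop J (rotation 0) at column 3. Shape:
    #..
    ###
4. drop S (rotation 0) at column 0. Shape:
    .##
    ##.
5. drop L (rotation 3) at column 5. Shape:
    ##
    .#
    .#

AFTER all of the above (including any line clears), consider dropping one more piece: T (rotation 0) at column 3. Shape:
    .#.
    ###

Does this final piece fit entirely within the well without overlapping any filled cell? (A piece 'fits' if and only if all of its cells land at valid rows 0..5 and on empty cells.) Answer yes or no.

Answer: no

Derivation:
Drop 1: O rot3 at col 1 lands with bottom-row=0; cleared 0 line(s) (total 0); column heights now [0 2 2 0 0 0 0], max=2
Drop 2: S rot0 at col 1 lands with bottom-row=2; cleared 0 line(s) (total 0); column heights now [0 3 4 4 0 0 0], max=4
Drop 3: J rot0 at col 3 lands with bottom-row=4; cleared 0 line(s) (total 0); column heights now [0 3 4 6 5 5 0], max=6
Drop 4: S rot0 at col 0 lands with bottom-row=3; cleared 0 line(s) (total 0); column heights now [4 5 5 6 5 5 0], max=6
Drop 5: L rot3 at col 5 lands with bottom-row=3; cleared 0 line(s) (total 0); column heights now [4 5 5 6 5 6 6], max=6
Test piece T rot0 at col 3 (width 3): heights before test = [4 5 5 6 5 6 6]; fits = False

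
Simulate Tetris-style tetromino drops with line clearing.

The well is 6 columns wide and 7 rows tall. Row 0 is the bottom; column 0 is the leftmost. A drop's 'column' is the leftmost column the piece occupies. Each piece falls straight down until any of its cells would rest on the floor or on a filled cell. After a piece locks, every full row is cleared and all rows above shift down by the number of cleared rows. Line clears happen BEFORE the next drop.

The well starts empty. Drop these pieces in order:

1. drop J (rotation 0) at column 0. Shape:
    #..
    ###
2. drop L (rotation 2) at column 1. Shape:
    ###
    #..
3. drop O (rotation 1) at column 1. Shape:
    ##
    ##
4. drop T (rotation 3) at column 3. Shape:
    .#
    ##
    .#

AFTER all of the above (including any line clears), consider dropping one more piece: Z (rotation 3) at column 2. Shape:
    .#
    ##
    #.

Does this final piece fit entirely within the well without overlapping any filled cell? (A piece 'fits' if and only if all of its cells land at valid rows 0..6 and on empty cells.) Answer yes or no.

Drop 1: J rot0 at col 0 lands with bottom-row=0; cleared 0 line(s) (total 0); column heights now [2 1 1 0 0 0], max=2
Drop 2: L rot2 at col 1 lands with bottom-row=1; cleared 0 line(s) (total 0); column heights now [2 3 3 3 0 0], max=3
Drop 3: O rot1 at col 1 lands with bottom-row=3; cleared 0 line(s) (total 0); column heights now [2 5 5 3 0 0], max=5
Drop 4: T rot3 at col 3 lands with bottom-row=2; cleared 0 line(s) (total 0); column heights now [2 5 5 4 5 0], max=5
Test piece Z rot3 at col 2 (width 2): heights before test = [2 5 5 4 5 0]; fits = False

Answer: no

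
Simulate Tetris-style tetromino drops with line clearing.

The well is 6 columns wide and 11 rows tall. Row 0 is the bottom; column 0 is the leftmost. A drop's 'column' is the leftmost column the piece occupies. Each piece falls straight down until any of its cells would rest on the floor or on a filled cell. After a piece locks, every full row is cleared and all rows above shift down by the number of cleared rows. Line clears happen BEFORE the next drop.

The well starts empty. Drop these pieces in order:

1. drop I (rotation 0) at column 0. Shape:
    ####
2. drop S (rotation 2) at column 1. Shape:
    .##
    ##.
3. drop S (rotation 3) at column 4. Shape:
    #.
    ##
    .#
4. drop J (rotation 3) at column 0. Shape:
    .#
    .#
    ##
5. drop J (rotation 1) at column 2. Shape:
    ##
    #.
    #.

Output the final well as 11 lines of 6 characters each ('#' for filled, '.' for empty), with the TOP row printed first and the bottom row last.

Answer: ......
......
......
......
......
..##..
.##...
.##...
#####.
.##.##
####.#

Derivation:
Drop 1: I rot0 at col 0 lands with bottom-row=0; cleared 0 line(s) (total 0); column heights now [1 1 1 1 0 0], max=1
Drop 2: S rot2 at col 1 lands with bottom-row=1; cleared 0 line(s) (total 0); column heights now [1 2 3 3 0 0], max=3
Drop 3: S rot3 at col 4 lands with bottom-row=0; cleared 0 line(s) (total 0); column heights now [1 2 3 3 3 2], max=3
Drop 4: J rot3 at col 0 lands with bottom-row=2; cleared 0 line(s) (total 0); column heights now [3 5 3 3 3 2], max=5
Drop 5: J rot1 at col 2 lands with bottom-row=3; cleared 0 line(s) (total 0); column heights now [3 5 6 6 3 2], max=6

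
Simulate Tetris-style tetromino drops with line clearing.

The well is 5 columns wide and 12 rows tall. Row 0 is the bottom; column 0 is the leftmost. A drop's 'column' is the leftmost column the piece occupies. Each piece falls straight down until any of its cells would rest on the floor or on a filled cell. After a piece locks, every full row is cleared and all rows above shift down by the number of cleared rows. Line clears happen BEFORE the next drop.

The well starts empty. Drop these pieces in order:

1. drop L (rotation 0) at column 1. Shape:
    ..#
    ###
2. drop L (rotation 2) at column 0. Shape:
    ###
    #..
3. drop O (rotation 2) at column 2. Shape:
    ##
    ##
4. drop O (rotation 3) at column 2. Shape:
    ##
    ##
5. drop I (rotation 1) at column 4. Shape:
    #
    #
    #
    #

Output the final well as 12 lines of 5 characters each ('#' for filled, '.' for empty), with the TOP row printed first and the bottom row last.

Drop 1: L rot0 at col 1 lands with bottom-row=0; cleared 0 line(s) (total 0); column heights now [0 1 1 2 0], max=2
Drop 2: L rot2 at col 0 lands with bottom-row=0; cleared 0 line(s) (total 0); column heights now [2 2 2 2 0], max=2
Drop 3: O rot2 at col 2 lands with bottom-row=2; cleared 0 line(s) (total 0); column heights now [2 2 4 4 0], max=4
Drop 4: O rot3 at col 2 lands with bottom-row=4; cleared 0 line(s) (total 0); column heights now [2 2 6 6 0], max=6
Drop 5: I rot1 at col 4 lands with bottom-row=0; cleared 2 line(s) (total 2); column heights now [0 0 4 4 2], max=4

Answer: .....
.....
.....
.....
.....
.....
.....
.....
..##.
..##.
..###
..###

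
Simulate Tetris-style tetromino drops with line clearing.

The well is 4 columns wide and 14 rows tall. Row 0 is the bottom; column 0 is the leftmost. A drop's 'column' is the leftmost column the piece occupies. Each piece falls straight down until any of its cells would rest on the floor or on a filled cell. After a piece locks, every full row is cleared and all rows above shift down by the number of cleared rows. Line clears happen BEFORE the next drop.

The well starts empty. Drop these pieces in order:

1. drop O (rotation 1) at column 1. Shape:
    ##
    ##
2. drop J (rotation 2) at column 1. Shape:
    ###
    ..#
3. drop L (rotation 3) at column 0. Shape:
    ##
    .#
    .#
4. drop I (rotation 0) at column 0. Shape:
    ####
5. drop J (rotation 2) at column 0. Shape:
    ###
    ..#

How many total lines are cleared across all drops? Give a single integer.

Drop 1: O rot1 at col 1 lands with bottom-row=0; cleared 0 line(s) (total 0); column heights now [0 2 2 0], max=2
Drop 2: J rot2 at col 1 lands with bottom-row=1; cleared 0 line(s) (total 0); column heights now [0 3 3 3], max=3
Drop 3: L rot3 at col 0 lands with bottom-row=3; cleared 0 line(s) (total 0); column heights now [6 6 3 3], max=6
Drop 4: I rot0 at col 0 lands with bottom-row=6; cleared 1 line(s) (total 1); column heights now [6 6 3 3], max=6
Drop 5: J rot2 at col 0 lands with bottom-row=5; cleared 0 line(s) (total 1); column heights now [7 7 7 3], max=7

Answer: 1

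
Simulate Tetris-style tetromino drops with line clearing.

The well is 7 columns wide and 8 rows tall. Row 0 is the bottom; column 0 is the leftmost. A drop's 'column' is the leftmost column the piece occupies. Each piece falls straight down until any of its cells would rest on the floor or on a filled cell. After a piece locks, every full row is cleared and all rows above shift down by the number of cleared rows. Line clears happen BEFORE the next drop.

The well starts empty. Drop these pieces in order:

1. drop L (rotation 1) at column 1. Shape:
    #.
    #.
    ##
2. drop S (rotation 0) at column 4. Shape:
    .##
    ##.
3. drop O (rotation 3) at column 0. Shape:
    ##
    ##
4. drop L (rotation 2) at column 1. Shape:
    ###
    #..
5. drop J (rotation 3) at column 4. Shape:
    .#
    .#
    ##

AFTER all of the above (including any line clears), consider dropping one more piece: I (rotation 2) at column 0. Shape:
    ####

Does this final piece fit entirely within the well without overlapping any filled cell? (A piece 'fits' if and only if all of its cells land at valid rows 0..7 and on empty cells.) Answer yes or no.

Answer: yes

Derivation:
Drop 1: L rot1 at col 1 lands with bottom-row=0; cleared 0 line(s) (total 0); column heights now [0 3 1 0 0 0 0], max=3
Drop 2: S rot0 at col 4 lands with bottom-row=0; cleared 0 line(s) (total 0); column heights now [0 3 1 0 1 2 2], max=3
Drop 3: O rot3 at col 0 lands with bottom-row=3; cleared 0 line(s) (total 0); column heights now [5 5 1 0 1 2 2], max=5
Drop 4: L rot2 at col 1 lands with bottom-row=5; cleared 0 line(s) (total 0); column heights now [5 7 7 7 1 2 2], max=7
Drop 5: J rot3 at col 4 lands with bottom-row=2; cleared 0 line(s) (total 0); column heights now [5 7 7 7 3 5 2], max=7
Test piece I rot2 at col 0 (width 4): heights before test = [5 7 7 7 3 5 2]; fits = True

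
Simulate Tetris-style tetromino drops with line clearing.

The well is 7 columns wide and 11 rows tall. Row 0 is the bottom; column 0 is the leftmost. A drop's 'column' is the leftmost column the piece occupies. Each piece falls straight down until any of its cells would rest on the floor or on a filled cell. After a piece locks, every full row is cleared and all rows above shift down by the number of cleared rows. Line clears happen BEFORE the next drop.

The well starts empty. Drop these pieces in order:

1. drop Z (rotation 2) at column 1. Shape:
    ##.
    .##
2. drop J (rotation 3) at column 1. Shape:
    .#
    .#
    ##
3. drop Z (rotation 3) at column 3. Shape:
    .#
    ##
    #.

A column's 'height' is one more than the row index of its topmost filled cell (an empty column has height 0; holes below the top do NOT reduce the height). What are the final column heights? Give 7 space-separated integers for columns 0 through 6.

Answer: 0 3 5 3 4 0 0

Derivation:
Drop 1: Z rot2 at col 1 lands with bottom-row=0; cleared 0 line(s) (total 0); column heights now [0 2 2 1 0 0 0], max=2
Drop 2: J rot3 at col 1 lands with bottom-row=2; cleared 0 line(s) (total 0); column heights now [0 3 5 1 0 0 0], max=5
Drop 3: Z rot3 at col 3 lands with bottom-row=1; cleared 0 line(s) (total 0); column heights now [0 3 5 3 4 0 0], max=5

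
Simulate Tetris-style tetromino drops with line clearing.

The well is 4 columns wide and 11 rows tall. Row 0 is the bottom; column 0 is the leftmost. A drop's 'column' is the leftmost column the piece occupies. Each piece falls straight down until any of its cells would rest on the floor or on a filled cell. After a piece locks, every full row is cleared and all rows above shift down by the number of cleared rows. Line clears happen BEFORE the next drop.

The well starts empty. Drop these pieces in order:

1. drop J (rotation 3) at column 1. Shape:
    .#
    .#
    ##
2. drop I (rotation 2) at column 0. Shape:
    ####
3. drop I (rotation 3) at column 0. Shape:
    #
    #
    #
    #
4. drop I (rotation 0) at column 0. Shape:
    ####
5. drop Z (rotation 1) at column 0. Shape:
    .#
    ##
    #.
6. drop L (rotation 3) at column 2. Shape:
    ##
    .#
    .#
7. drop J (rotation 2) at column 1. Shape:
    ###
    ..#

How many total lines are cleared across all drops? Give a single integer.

Drop 1: J rot3 at col 1 lands with bottom-row=0; cleared 0 line(s) (total 0); column heights now [0 1 3 0], max=3
Drop 2: I rot2 at col 0 lands with bottom-row=3; cleared 1 line(s) (total 1); column heights now [0 1 3 0], max=3
Drop 3: I rot3 at col 0 lands with bottom-row=0; cleared 0 line(s) (total 1); column heights now [4 1 3 0], max=4
Drop 4: I rot0 at col 0 lands with bottom-row=4; cleared 1 line(s) (total 2); column heights now [4 1 3 0], max=4
Drop 5: Z rot1 at col 0 lands with bottom-row=4; cleared 0 line(s) (total 2); column heights now [6 7 3 0], max=7
Drop 6: L rot3 at col 2 lands with bottom-row=1; cleared 0 line(s) (total 2); column heights now [6 7 4 4], max=7
Drop 7: J rot2 at col 1 lands with bottom-row=6; cleared 0 line(s) (total 2); column heights now [6 8 8 8], max=8

Answer: 2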